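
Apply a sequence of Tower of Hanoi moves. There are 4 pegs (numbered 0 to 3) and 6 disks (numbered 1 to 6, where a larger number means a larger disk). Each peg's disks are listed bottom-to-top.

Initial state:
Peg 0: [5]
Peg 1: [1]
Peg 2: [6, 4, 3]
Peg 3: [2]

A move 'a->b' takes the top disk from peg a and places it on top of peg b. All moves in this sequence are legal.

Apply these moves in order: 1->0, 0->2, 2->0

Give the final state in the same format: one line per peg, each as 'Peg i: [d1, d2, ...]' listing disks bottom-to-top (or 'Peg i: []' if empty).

After move 1 (1->0):
Peg 0: [5, 1]
Peg 1: []
Peg 2: [6, 4, 3]
Peg 3: [2]

After move 2 (0->2):
Peg 0: [5]
Peg 1: []
Peg 2: [6, 4, 3, 1]
Peg 3: [2]

After move 3 (2->0):
Peg 0: [5, 1]
Peg 1: []
Peg 2: [6, 4, 3]
Peg 3: [2]

Answer: Peg 0: [5, 1]
Peg 1: []
Peg 2: [6, 4, 3]
Peg 3: [2]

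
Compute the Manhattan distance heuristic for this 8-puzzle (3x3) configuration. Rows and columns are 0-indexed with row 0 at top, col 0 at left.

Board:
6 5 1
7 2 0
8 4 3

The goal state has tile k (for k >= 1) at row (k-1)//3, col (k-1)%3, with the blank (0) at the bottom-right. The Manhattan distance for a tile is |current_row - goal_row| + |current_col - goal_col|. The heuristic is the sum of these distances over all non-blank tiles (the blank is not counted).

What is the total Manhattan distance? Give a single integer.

Answer: 13

Derivation:
Tile 6: at (0,0), goal (1,2), distance |0-1|+|0-2| = 3
Tile 5: at (0,1), goal (1,1), distance |0-1|+|1-1| = 1
Tile 1: at (0,2), goal (0,0), distance |0-0|+|2-0| = 2
Tile 7: at (1,0), goal (2,0), distance |1-2|+|0-0| = 1
Tile 2: at (1,1), goal (0,1), distance |1-0|+|1-1| = 1
Tile 8: at (2,0), goal (2,1), distance |2-2|+|0-1| = 1
Tile 4: at (2,1), goal (1,0), distance |2-1|+|1-0| = 2
Tile 3: at (2,2), goal (0,2), distance |2-0|+|2-2| = 2
Sum: 3 + 1 + 2 + 1 + 1 + 1 + 2 + 2 = 13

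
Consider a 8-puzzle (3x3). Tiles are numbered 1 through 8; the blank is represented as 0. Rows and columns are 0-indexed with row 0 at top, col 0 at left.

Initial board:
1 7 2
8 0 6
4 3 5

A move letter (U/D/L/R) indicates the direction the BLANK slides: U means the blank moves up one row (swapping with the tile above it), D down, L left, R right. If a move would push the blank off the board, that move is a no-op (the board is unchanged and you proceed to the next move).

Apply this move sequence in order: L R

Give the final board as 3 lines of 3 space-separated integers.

After move 1 (L):
1 7 2
0 8 6
4 3 5

After move 2 (R):
1 7 2
8 0 6
4 3 5

Answer: 1 7 2
8 0 6
4 3 5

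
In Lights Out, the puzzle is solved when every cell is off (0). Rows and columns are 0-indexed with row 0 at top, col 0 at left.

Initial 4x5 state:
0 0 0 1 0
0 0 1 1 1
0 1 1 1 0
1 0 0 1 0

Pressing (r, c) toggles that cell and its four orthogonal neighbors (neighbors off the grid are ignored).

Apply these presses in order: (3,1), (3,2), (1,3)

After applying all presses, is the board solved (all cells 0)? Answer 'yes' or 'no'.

After press 1 at (3,1):
0 0 0 1 0
0 0 1 1 1
0 0 1 1 0
0 1 1 1 0

After press 2 at (3,2):
0 0 0 1 0
0 0 1 1 1
0 0 0 1 0
0 0 0 0 0

After press 3 at (1,3):
0 0 0 0 0
0 0 0 0 0
0 0 0 0 0
0 0 0 0 0

Lights still on: 0

Answer: yes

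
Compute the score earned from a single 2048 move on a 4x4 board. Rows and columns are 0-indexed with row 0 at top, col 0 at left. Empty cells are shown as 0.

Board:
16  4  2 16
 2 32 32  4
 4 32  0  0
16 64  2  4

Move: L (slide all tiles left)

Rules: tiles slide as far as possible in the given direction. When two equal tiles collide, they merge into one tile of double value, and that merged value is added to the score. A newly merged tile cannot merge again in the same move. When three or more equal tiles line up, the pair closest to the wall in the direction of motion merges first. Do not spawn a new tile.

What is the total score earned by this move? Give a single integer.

Slide left:
row 0: [16, 4, 2, 16] -> [16, 4, 2, 16]  score +0 (running 0)
row 1: [2, 32, 32, 4] -> [2, 64, 4, 0]  score +64 (running 64)
row 2: [4, 32, 0, 0] -> [4, 32, 0, 0]  score +0 (running 64)
row 3: [16, 64, 2, 4] -> [16, 64, 2, 4]  score +0 (running 64)
Board after move:
16  4  2 16
 2 64  4  0
 4 32  0  0
16 64  2  4

Answer: 64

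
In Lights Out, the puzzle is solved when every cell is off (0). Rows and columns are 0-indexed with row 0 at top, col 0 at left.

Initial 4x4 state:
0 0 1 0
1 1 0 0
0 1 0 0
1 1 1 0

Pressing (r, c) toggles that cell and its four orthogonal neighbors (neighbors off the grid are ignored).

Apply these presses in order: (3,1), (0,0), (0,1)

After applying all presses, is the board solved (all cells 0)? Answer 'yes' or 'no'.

Answer: yes

Derivation:
After press 1 at (3,1):
0 0 1 0
1 1 0 0
0 0 0 0
0 0 0 0

After press 2 at (0,0):
1 1 1 0
0 1 0 0
0 0 0 0
0 0 0 0

After press 3 at (0,1):
0 0 0 0
0 0 0 0
0 0 0 0
0 0 0 0

Lights still on: 0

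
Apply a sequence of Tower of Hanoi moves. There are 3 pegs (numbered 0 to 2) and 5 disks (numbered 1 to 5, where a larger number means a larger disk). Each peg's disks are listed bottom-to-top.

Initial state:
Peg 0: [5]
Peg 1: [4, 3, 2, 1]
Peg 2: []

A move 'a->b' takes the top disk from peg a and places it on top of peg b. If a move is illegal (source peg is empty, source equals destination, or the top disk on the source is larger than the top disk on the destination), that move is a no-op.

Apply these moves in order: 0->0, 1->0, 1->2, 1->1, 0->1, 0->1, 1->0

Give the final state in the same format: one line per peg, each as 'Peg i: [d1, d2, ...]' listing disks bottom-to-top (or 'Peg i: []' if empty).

After move 1 (0->0):
Peg 0: [5]
Peg 1: [4, 3, 2, 1]
Peg 2: []

After move 2 (1->0):
Peg 0: [5, 1]
Peg 1: [4, 3, 2]
Peg 2: []

After move 3 (1->2):
Peg 0: [5, 1]
Peg 1: [4, 3]
Peg 2: [2]

After move 4 (1->1):
Peg 0: [5, 1]
Peg 1: [4, 3]
Peg 2: [2]

After move 5 (0->1):
Peg 0: [5]
Peg 1: [4, 3, 1]
Peg 2: [2]

After move 6 (0->1):
Peg 0: [5]
Peg 1: [4, 3, 1]
Peg 2: [2]

After move 7 (1->0):
Peg 0: [5, 1]
Peg 1: [4, 3]
Peg 2: [2]

Answer: Peg 0: [5, 1]
Peg 1: [4, 3]
Peg 2: [2]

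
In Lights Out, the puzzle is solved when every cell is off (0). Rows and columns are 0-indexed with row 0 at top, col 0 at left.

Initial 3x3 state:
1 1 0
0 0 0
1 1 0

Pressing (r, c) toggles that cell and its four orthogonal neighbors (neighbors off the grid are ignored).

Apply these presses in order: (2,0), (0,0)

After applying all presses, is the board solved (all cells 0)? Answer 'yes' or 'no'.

After press 1 at (2,0):
1 1 0
1 0 0
0 0 0

After press 2 at (0,0):
0 0 0
0 0 0
0 0 0

Lights still on: 0

Answer: yes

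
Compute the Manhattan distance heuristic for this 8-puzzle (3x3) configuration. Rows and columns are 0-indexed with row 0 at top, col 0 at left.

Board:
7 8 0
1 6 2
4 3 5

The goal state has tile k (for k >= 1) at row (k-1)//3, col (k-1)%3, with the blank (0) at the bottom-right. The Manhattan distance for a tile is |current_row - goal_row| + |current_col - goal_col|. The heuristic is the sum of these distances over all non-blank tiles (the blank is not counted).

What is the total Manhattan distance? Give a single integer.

Tile 7: (0,0)->(2,0) = 2
Tile 8: (0,1)->(2,1) = 2
Tile 1: (1,0)->(0,0) = 1
Tile 6: (1,1)->(1,2) = 1
Tile 2: (1,2)->(0,1) = 2
Tile 4: (2,0)->(1,0) = 1
Tile 3: (2,1)->(0,2) = 3
Tile 5: (2,2)->(1,1) = 2
Sum: 2 + 2 + 1 + 1 + 2 + 1 + 3 + 2 = 14

Answer: 14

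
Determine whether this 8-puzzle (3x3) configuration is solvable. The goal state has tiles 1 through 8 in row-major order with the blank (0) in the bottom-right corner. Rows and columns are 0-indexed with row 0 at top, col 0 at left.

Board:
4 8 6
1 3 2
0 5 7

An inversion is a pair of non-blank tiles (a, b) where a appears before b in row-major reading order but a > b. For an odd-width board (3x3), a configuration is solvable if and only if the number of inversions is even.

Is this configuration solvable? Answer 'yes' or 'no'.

Inversions (pairs i<j in row-major order where tile[i] > tile[j] > 0): 14
14 is even, so the puzzle is solvable.

Answer: yes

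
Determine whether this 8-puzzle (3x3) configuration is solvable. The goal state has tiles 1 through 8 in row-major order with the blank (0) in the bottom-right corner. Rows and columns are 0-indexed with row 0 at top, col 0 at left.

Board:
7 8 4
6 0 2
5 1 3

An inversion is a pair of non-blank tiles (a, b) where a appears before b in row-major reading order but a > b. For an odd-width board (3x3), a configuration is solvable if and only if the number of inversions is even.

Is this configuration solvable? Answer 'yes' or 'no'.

Inversions (pairs i<j in row-major order where tile[i] > tile[j] > 0): 22
22 is even, so the puzzle is solvable.

Answer: yes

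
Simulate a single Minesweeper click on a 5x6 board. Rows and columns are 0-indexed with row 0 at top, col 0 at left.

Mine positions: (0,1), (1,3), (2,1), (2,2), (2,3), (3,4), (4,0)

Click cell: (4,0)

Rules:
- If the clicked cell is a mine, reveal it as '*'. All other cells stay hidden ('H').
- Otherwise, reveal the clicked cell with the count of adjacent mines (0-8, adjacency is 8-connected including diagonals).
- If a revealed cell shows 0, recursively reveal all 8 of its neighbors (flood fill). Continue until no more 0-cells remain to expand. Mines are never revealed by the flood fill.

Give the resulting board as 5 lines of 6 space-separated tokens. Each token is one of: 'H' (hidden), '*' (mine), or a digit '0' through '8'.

H H H H H H
H H H H H H
H H H H H H
H H H H H H
* H H H H H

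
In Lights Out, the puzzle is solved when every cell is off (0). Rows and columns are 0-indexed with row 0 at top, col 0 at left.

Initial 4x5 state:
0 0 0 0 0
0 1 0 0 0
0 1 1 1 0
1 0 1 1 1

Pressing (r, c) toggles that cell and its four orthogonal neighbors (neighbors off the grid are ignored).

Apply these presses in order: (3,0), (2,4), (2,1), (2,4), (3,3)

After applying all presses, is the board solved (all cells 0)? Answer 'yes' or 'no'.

After press 1 at (3,0):
0 0 0 0 0
0 1 0 0 0
1 1 1 1 0
0 1 1 1 1

After press 2 at (2,4):
0 0 0 0 0
0 1 0 0 1
1 1 1 0 1
0 1 1 1 0

After press 3 at (2,1):
0 0 0 0 0
0 0 0 0 1
0 0 0 0 1
0 0 1 1 0

After press 4 at (2,4):
0 0 0 0 0
0 0 0 0 0
0 0 0 1 0
0 0 1 1 1

After press 5 at (3,3):
0 0 0 0 0
0 0 0 0 0
0 0 0 0 0
0 0 0 0 0

Lights still on: 0

Answer: yes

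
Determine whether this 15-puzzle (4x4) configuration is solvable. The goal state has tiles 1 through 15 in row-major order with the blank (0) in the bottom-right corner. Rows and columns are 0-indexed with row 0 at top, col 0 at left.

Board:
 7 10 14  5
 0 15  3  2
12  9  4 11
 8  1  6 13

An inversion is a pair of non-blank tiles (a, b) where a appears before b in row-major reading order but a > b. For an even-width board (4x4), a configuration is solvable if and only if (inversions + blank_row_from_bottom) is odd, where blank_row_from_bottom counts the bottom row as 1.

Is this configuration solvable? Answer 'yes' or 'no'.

Answer: yes

Derivation:
Inversions: 58
Blank is in row 1 (0-indexed from top), which is row 3 counting from the bottom (bottom = 1).
58 + 3 = 61, which is odd, so the puzzle is solvable.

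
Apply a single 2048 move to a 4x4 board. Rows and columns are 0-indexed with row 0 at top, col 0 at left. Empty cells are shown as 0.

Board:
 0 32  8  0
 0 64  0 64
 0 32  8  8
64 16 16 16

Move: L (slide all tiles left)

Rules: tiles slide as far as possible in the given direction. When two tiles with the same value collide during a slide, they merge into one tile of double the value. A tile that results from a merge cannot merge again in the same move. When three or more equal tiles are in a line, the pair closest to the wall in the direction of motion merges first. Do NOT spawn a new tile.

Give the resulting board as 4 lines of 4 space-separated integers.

Slide left:
row 0: [0, 32, 8, 0] -> [32, 8, 0, 0]
row 1: [0, 64, 0, 64] -> [128, 0, 0, 0]
row 2: [0, 32, 8, 8] -> [32, 16, 0, 0]
row 3: [64, 16, 16, 16] -> [64, 32, 16, 0]

Answer:  32   8   0   0
128   0   0   0
 32  16   0   0
 64  32  16   0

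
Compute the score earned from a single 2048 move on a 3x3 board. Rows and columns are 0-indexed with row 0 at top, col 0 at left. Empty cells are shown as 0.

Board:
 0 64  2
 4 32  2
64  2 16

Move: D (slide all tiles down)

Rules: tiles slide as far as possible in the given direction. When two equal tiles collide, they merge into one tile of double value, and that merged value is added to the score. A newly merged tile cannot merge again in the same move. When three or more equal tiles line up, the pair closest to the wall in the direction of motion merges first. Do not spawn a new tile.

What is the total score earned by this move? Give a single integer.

Slide down:
col 0: [0, 4, 64] -> [0, 4, 64]  score +0 (running 0)
col 1: [64, 32, 2] -> [64, 32, 2]  score +0 (running 0)
col 2: [2, 2, 16] -> [0, 4, 16]  score +4 (running 4)
Board after move:
 0 64  0
 4 32  4
64  2 16

Answer: 4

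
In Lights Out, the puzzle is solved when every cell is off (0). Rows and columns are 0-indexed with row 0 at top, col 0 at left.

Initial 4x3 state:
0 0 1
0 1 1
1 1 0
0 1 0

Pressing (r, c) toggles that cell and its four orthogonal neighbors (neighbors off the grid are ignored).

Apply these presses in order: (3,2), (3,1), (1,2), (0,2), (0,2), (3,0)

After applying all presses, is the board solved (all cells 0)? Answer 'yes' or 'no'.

After press 1 at (3,2):
0 0 1
0 1 1
1 1 1
0 0 1

After press 2 at (3,1):
0 0 1
0 1 1
1 0 1
1 1 0

After press 3 at (1,2):
0 0 0
0 0 0
1 0 0
1 1 0

After press 4 at (0,2):
0 1 1
0 0 1
1 0 0
1 1 0

After press 5 at (0,2):
0 0 0
0 0 0
1 0 0
1 1 0

After press 6 at (3,0):
0 0 0
0 0 0
0 0 0
0 0 0

Lights still on: 0

Answer: yes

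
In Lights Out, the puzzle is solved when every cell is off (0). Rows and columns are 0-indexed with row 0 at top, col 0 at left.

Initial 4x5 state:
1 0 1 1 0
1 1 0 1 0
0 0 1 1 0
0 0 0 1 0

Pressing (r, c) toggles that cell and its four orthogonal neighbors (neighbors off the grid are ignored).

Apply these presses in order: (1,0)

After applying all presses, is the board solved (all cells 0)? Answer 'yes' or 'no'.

After press 1 at (1,0):
0 0 1 1 0
0 0 0 1 0
1 0 1 1 0
0 0 0 1 0

Lights still on: 7

Answer: no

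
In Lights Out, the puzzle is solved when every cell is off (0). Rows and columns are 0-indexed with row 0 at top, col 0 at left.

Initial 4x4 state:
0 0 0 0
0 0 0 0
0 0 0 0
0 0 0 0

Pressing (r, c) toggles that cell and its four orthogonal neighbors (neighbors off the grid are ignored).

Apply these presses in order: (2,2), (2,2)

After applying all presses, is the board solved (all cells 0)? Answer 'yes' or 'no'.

After press 1 at (2,2):
0 0 0 0
0 0 1 0
0 1 1 1
0 0 1 0

After press 2 at (2,2):
0 0 0 0
0 0 0 0
0 0 0 0
0 0 0 0

Lights still on: 0

Answer: yes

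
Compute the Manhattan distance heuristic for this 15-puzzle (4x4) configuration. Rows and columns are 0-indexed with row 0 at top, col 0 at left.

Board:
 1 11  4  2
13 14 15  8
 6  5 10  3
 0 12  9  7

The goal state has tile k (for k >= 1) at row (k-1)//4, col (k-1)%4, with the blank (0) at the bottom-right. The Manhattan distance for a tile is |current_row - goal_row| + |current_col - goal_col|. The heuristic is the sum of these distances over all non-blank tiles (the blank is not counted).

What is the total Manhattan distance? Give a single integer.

Answer: 29

Derivation:
Tile 1: at (0,0), goal (0,0), distance |0-0|+|0-0| = 0
Tile 11: at (0,1), goal (2,2), distance |0-2|+|1-2| = 3
Tile 4: at (0,2), goal (0,3), distance |0-0|+|2-3| = 1
Tile 2: at (0,3), goal (0,1), distance |0-0|+|3-1| = 2
Tile 13: at (1,0), goal (3,0), distance |1-3|+|0-0| = 2
Tile 14: at (1,1), goal (3,1), distance |1-3|+|1-1| = 2
Tile 15: at (1,2), goal (3,2), distance |1-3|+|2-2| = 2
Tile 8: at (1,3), goal (1,3), distance |1-1|+|3-3| = 0
Tile 6: at (2,0), goal (1,1), distance |2-1|+|0-1| = 2
Tile 5: at (2,1), goal (1,0), distance |2-1|+|1-0| = 2
Tile 10: at (2,2), goal (2,1), distance |2-2|+|2-1| = 1
Tile 3: at (2,3), goal (0,2), distance |2-0|+|3-2| = 3
Tile 12: at (3,1), goal (2,3), distance |3-2|+|1-3| = 3
Tile 9: at (3,2), goal (2,0), distance |3-2|+|2-0| = 3
Tile 7: at (3,3), goal (1,2), distance |3-1|+|3-2| = 3
Sum: 0 + 3 + 1 + 2 + 2 + 2 + 2 + 0 + 2 + 2 + 1 + 3 + 3 + 3 + 3 = 29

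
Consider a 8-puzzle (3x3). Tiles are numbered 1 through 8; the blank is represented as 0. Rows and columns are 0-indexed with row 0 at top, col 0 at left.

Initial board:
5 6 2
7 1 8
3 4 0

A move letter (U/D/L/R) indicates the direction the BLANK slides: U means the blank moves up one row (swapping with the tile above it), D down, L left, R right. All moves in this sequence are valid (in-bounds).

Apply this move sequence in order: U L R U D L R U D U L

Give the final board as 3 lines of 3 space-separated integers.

Answer: 5 0 6
7 1 2
3 4 8

Derivation:
After move 1 (U):
5 6 2
7 1 0
3 4 8

After move 2 (L):
5 6 2
7 0 1
3 4 8

After move 3 (R):
5 6 2
7 1 0
3 4 8

After move 4 (U):
5 6 0
7 1 2
3 4 8

After move 5 (D):
5 6 2
7 1 0
3 4 8

After move 6 (L):
5 6 2
7 0 1
3 4 8

After move 7 (R):
5 6 2
7 1 0
3 4 8

After move 8 (U):
5 6 0
7 1 2
3 4 8

After move 9 (D):
5 6 2
7 1 0
3 4 8

After move 10 (U):
5 6 0
7 1 2
3 4 8

After move 11 (L):
5 0 6
7 1 2
3 4 8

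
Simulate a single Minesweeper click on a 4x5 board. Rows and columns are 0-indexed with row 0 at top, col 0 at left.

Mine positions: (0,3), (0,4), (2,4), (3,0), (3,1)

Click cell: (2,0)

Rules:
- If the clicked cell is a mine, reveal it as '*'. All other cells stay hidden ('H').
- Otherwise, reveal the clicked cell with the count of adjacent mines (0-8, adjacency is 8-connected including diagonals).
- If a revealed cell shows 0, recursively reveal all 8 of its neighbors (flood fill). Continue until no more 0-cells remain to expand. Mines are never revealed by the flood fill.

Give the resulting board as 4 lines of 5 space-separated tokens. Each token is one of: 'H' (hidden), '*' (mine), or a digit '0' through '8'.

H H H H H
H H H H H
2 H H H H
H H H H H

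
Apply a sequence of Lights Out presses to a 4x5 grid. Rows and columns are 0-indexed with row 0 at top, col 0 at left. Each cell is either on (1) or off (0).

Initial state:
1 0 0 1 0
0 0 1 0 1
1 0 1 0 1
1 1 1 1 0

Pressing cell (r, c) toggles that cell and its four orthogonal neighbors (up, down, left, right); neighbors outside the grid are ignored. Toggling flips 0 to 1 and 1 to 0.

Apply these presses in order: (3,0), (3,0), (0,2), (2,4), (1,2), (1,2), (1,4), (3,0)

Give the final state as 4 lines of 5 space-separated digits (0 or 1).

After press 1 at (3,0):
1 0 0 1 0
0 0 1 0 1
0 0 1 0 1
0 0 1 1 0

After press 2 at (3,0):
1 0 0 1 0
0 0 1 0 1
1 0 1 0 1
1 1 1 1 0

After press 3 at (0,2):
1 1 1 0 0
0 0 0 0 1
1 0 1 0 1
1 1 1 1 0

After press 4 at (2,4):
1 1 1 0 0
0 0 0 0 0
1 0 1 1 0
1 1 1 1 1

After press 5 at (1,2):
1 1 0 0 0
0 1 1 1 0
1 0 0 1 0
1 1 1 1 1

After press 6 at (1,2):
1 1 1 0 0
0 0 0 0 0
1 0 1 1 0
1 1 1 1 1

After press 7 at (1,4):
1 1 1 0 1
0 0 0 1 1
1 0 1 1 1
1 1 1 1 1

After press 8 at (3,0):
1 1 1 0 1
0 0 0 1 1
0 0 1 1 1
0 0 1 1 1

Answer: 1 1 1 0 1
0 0 0 1 1
0 0 1 1 1
0 0 1 1 1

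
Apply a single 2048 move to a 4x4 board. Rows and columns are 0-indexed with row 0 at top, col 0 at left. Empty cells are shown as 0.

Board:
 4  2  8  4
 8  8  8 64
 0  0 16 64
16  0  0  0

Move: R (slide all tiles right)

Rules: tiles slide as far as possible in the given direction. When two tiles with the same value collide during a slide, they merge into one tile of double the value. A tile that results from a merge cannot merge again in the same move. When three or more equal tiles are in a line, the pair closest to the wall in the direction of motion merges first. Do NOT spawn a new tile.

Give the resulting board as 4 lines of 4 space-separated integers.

Slide right:
row 0: [4, 2, 8, 4] -> [4, 2, 8, 4]
row 1: [8, 8, 8, 64] -> [0, 8, 16, 64]
row 2: [0, 0, 16, 64] -> [0, 0, 16, 64]
row 3: [16, 0, 0, 0] -> [0, 0, 0, 16]

Answer:  4  2  8  4
 0  8 16 64
 0  0 16 64
 0  0  0 16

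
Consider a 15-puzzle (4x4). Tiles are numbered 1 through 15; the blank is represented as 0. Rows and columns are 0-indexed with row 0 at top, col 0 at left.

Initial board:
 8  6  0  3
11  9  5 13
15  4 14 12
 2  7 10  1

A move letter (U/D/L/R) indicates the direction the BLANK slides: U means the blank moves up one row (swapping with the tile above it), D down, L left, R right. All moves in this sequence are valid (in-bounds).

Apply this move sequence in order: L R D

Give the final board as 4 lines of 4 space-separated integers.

Answer:  8  6  5  3
11  9  0 13
15  4 14 12
 2  7 10  1

Derivation:
After move 1 (L):
 8  0  6  3
11  9  5 13
15  4 14 12
 2  7 10  1

After move 2 (R):
 8  6  0  3
11  9  5 13
15  4 14 12
 2  7 10  1

After move 3 (D):
 8  6  5  3
11  9  0 13
15  4 14 12
 2  7 10  1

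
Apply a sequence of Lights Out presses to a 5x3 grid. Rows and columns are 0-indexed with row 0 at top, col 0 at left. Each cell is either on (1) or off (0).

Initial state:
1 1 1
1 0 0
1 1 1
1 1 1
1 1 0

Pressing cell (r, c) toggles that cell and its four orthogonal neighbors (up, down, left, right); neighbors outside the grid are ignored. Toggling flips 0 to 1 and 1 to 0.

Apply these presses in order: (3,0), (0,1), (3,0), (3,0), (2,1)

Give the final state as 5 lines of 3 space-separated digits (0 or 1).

After press 1 at (3,0):
1 1 1
1 0 0
0 1 1
0 0 1
0 1 0

After press 2 at (0,1):
0 0 0
1 1 0
0 1 1
0 0 1
0 1 0

After press 3 at (3,0):
0 0 0
1 1 0
1 1 1
1 1 1
1 1 0

After press 4 at (3,0):
0 0 0
1 1 0
0 1 1
0 0 1
0 1 0

After press 5 at (2,1):
0 0 0
1 0 0
1 0 0
0 1 1
0 1 0

Answer: 0 0 0
1 0 0
1 0 0
0 1 1
0 1 0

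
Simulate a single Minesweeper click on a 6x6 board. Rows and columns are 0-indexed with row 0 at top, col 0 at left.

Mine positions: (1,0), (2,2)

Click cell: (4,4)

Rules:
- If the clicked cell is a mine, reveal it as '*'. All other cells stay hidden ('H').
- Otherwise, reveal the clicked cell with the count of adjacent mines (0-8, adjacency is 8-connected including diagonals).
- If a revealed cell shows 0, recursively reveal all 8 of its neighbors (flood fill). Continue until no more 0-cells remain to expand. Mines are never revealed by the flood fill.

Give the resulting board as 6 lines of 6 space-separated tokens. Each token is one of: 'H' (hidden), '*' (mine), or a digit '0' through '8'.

H 1 0 0 0 0
H 2 1 1 0 0
1 2 H 1 0 0
0 1 1 1 0 0
0 0 0 0 0 0
0 0 0 0 0 0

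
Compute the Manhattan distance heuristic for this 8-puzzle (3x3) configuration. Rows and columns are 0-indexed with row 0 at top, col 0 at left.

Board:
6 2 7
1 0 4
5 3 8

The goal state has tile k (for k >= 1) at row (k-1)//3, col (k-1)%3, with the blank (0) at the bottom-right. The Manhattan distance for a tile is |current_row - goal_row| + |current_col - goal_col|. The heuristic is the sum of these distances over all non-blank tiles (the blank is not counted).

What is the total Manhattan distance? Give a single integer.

Tile 6: at (0,0), goal (1,2), distance |0-1|+|0-2| = 3
Tile 2: at (0,1), goal (0,1), distance |0-0|+|1-1| = 0
Tile 7: at (0,2), goal (2,0), distance |0-2|+|2-0| = 4
Tile 1: at (1,0), goal (0,0), distance |1-0|+|0-0| = 1
Tile 4: at (1,2), goal (1,0), distance |1-1|+|2-0| = 2
Tile 5: at (2,0), goal (1,1), distance |2-1|+|0-1| = 2
Tile 3: at (2,1), goal (0,2), distance |2-0|+|1-2| = 3
Tile 8: at (2,2), goal (2,1), distance |2-2|+|2-1| = 1
Sum: 3 + 0 + 4 + 1 + 2 + 2 + 3 + 1 = 16

Answer: 16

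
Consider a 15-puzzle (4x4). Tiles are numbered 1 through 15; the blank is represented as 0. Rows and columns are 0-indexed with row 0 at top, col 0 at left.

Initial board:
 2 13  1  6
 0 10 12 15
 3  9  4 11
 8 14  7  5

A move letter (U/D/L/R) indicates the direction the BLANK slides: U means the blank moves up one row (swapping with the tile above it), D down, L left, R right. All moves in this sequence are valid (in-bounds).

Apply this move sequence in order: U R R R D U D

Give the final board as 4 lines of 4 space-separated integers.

After move 1 (U):
 0 13  1  6
 2 10 12 15
 3  9  4 11
 8 14  7  5

After move 2 (R):
13  0  1  6
 2 10 12 15
 3  9  4 11
 8 14  7  5

After move 3 (R):
13  1  0  6
 2 10 12 15
 3  9  4 11
 8 14  7  5

After move 4 (R):
13  1  6  0
 2 10 12 15
 3  9  4 11
 8 14  7  5

After move 5 (D):
13  1  6 15
 2 10 12  0
 3  9  4 11
 8 14  7  5

After move 6 (U):
13  1  6  0
 2 10 12 15
 3  9  4 11
 8 14  7  5

After move 7 (D):
13  1  6 15
 2 10 12  0
 3  9  4 11
 8 14  7  5

Answer: 13  1  6 15
 2 10 12  0
 3  9  4 11
 8 14  7  5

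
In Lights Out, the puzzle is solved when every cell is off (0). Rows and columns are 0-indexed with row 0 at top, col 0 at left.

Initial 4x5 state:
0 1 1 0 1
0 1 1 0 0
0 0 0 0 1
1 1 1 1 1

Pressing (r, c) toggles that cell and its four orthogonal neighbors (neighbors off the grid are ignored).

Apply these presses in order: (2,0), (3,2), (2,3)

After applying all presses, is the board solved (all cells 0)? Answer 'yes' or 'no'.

Answer: no

Derivation:
After press 1 at (2,0):
0 1 1 0 1
1 1 1 0 0
1 1 0 0 1
0 1 1 1 1

After press 2 at (3,2):
0 1 1 0 1
1 1 1 0 0
1 1 1 0 1
0 0 0 0 1

After press 3 at (2,3):
0 1 1 0 1
1 1 1 1 0
1 1 0 1 0
0 0 0 1 1

Lights still on: 12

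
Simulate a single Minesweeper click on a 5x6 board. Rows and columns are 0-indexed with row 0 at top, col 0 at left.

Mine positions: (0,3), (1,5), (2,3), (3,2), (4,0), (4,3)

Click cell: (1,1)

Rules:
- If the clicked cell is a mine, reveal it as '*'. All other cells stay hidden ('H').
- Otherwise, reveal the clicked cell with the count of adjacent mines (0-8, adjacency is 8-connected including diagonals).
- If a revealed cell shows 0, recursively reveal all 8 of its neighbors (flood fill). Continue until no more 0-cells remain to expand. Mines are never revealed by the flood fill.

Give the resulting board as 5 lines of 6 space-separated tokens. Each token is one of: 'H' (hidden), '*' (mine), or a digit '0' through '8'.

0 0 1 H H H
0 0 2 H H H
0 1 2 H H H
1 2 H H H H
H H H H H H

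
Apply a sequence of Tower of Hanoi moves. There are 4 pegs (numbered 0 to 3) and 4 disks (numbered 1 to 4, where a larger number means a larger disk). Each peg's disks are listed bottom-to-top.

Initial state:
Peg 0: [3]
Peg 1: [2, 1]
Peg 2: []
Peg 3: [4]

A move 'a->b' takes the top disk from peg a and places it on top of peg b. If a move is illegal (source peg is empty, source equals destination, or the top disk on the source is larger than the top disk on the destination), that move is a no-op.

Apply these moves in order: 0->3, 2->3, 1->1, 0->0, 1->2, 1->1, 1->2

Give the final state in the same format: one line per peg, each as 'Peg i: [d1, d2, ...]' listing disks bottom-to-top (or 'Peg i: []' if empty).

Answer: Peg 0: []
Peg 1: [2]
Peg 2: [1]
Peg 3: [4, 3]

Derivation:
After move 1 (0->3):
Peg 0: []
Peg 1: [2, 1]
Peg 2: []
Peg 3: [4, 3]

After move 2 (2->3):
Peg 0: []
Peg 1: [2, 1]
Peg 2: []
Peg 3: [4, 3]

After move 3 (1->1):
Peg 0: []
Peg 1: [2, 1]
Peg 2: []
Peg 3: [4, 3]

After move 4 (0->0):
Peg 0: []
Peg 1: [2, 1]
Peg 2: []
Peg 3: [4, 3]

After move 5 (1->2):
Peg 0: []
Peg 1: [2]
Peg 2: [1]
Peg 3: [4, 3]

After move 6 (1->1):
Peg 0: []
Peg 1: [2]
Peg 2: [1]
Peg 3: [4, 3]

After move 7 (1->2):
Peg 0: []
Peg 1: [2]
Peg 2: [1]
Peg 3: [4, 3]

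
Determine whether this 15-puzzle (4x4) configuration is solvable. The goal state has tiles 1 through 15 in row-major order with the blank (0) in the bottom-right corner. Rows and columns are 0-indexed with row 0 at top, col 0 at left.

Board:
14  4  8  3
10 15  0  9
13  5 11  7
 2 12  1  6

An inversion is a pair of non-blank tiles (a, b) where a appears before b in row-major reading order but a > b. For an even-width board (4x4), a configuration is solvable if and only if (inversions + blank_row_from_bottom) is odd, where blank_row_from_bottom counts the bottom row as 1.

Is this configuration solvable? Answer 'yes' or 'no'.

Inversions: 63
Blank is in row 1 (0-indexed from top), which is row 3 counting from the bottom (bottom = 1).
63 + 3 = 66, which is even, so the puzzle is not solvable.

Answer: no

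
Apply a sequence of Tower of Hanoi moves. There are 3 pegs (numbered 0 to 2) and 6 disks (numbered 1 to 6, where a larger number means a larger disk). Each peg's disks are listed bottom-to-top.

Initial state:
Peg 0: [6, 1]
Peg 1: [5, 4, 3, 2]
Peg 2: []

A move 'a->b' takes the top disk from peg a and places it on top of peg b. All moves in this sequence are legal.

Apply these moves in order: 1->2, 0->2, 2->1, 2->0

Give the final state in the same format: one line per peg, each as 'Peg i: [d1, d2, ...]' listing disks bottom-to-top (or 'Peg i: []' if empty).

After move 1 (1->2):
Peg 0: [6, 1]
Peg 1: [5, 4, 3]
Peg 2: [2]

After move 2 (0->2):
Peg 0: [6]
Peg 1: [5, 4, 3]
Peg 2: [2, 1]

After move 3 (2->1):
Peg 0: [6]
Peg 1: [5, 4, 3, 1]
Peg 2: [2]

After move 4 (2->0):
Peg 0: [6, 2]
Peg 1: [5, 4, 3, 1]
Peg 2: []

Answer: Peg 0: [6, 2]
Peg 1: [5, 4, 3, 1]
Peg 2: []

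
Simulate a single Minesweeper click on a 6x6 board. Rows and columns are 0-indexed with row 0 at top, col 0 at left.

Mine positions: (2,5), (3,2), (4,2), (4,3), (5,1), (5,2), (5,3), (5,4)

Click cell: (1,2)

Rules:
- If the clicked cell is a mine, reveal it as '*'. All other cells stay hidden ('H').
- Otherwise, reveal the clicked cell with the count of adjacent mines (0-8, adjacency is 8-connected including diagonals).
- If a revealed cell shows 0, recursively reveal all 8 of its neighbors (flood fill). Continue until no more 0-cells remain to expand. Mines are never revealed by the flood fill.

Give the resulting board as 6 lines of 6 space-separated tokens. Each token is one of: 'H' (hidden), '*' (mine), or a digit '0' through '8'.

0 0 0 0 0 0
0 0 0 0 1 1
0 1 1 1 1 H
0 2 H H H H
1 4 H H H H
H H H H H H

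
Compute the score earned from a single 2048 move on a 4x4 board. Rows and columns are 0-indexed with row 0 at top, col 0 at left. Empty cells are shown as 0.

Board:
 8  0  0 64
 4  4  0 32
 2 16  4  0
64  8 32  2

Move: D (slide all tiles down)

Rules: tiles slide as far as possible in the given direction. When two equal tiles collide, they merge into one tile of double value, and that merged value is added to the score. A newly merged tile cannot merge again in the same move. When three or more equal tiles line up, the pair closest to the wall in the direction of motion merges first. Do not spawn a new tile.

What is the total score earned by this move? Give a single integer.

Slide down:
col 0: [8, 4, 2, 64] -> [8, 4, 2, 64]  score +0 (running 0)
col 1: [0, 4, 16, 8] -> [0, 4, 16, 8]  score +0 (running 0)
col 2: [0, 0, 4, 32] -> [0, 0, 4, 32]  score +0 (running 0)
col 3: [64, 32, 0, 2] -> [0, 64, 32, 2]  score +0 (running 0)
Board after move:
 8  0  0  0
 4  4  0 64
 2 16  4 32
64  8 32  2

Answer: 0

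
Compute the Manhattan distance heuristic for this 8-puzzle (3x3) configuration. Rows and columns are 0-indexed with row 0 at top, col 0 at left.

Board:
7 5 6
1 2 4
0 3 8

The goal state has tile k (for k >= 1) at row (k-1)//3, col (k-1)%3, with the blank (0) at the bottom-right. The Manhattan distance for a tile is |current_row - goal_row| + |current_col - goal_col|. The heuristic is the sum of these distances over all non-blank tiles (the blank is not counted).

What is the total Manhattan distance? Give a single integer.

Answer: 12

Derivation:
Tile 7: (0,0)->(2,0) = 2
Tile 5: (0,1)->(1,1) = 1
Tile 6: (0,2)->(1,2) = 1
Tile 1: (1,0)->(0,0) = 1
Tile 2: (1,1)->(0,1) = 1
Tile 4: (1,2)->(1,0) = 2
Tile 3: (2,1)->(0,2) = 3
Tile 8: (2,2)->(2,1) = 1
Sum: 2 + 1 + 1 + 1 + 1 + 2 + 3 + 1 = 12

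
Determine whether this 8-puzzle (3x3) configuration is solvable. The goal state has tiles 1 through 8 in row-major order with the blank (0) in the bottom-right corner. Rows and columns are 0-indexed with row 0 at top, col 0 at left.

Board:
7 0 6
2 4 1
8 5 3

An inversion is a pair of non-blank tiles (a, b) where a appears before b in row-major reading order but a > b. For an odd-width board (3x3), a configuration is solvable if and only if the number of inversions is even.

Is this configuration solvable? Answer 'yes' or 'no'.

Answer: no

Derivation:
Inversions (pairs i<j in row-major order where tile[i] > tile[j] > 0): 17
17 is odd, so the puzzle is not solvable.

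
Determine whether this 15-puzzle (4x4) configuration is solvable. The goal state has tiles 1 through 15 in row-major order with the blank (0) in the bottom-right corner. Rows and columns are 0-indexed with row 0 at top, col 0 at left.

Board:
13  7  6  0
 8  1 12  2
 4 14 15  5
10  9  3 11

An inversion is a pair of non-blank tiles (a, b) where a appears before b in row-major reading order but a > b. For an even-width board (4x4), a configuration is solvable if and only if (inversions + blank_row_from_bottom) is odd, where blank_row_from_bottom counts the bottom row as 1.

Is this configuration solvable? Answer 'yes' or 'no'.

Inversions: 50
Blank is in row 0 (0-indexed from top), which is row 4 counting from the bottom (bottom = 1).
50 + 4 = 54, which is even, so the puzzle is not solvable.

Answer: no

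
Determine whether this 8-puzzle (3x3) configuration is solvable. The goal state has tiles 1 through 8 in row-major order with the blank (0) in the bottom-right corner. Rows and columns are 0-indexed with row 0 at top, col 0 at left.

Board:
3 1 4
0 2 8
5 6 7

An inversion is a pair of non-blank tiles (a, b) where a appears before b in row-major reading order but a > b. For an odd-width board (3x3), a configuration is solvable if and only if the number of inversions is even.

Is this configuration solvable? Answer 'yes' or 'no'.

Inversions (pairs i<j in row-major order where tile[i] > tile[j] > 0): 6
6 is even, so the puzzle is solvable.

Answer: yes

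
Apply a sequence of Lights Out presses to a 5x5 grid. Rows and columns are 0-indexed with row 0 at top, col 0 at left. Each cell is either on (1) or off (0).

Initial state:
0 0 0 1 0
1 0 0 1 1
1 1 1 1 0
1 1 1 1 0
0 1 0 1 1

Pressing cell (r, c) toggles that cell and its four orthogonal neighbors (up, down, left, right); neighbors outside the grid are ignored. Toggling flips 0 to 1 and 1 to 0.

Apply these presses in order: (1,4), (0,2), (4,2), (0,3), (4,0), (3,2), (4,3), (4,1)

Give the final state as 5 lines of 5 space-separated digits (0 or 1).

After press 1 at (1,4):
0 0 0 1 1
1 0 0 0 0
1 1 1 1 1
1 1 1 1 0
0 1 0 1 1

After press 2 at (0,2):
0 1 1 0 1
1 0 1 0 0
1 1 1 1 1
1 1 1 1 0
0 1 0 1 1

After press 3 at (4,2):
0 1 1 0 1
1 0 1 0 0
1 1 1 1 1
1 1 0 1 0
0 0 1 0 1

After press 4 at (0,3):
0 1 0 1 0
1 0 1 1 0
1 1 1 1 1
1 1 0 1 0
0 0 1 0 1

After press 5 at (4,0):
0 1 0 1 0
1 0 1 1 0
1 1 1 1 1
0 1 0 1 0
1 1 1 0 1

After press 6 at (3,2):
0 1 0 1 0
1 0 1 1 0
1 1 0 1 1
0 0 1 0 0
1 1 0 0 1

After press 7 at (4,3):
0 1 0 1 0
1 0 1 1 0
1 1 0 1 1
0 0 1 1 0
1 1 1 1 0

After press 8 at (4,1):
0 1 0 1 0
1 0 1 1 0
1 1 0 1 1
0 1 1 1 0
0 0 0 1 0

Answer: 0 1 0 1 0
1 0 1 1 0
1 1 0 1 1
0 1 1 1 0
0 0 0 1 0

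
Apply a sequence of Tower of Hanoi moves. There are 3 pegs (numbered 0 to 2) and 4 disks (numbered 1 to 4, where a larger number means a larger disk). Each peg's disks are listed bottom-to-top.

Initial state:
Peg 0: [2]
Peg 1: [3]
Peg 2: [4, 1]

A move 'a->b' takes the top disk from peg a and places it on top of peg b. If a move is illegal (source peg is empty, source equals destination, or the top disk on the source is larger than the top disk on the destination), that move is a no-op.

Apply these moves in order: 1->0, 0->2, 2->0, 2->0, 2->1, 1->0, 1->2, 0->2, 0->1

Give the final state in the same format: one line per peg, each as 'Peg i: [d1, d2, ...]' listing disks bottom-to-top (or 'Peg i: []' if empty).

Answer: Peg 0: []
Peg 1: [2]
Peg 2: [4, 3, 1]

Derivation:
After move 1 (1->0):
Peg 0: [2]
Peg 1: [3]
Peg 2: [4, 1]

After move 2 (0->2):
Peg 0: [2]
Peg 1: [3]
Peg 2: [4, 1]

After move 3 (2->0):
Peg 0: [2, 1]
Peg 1: [3]
Peg 2: [4]

After move 4 (2->0):
Peg 0: [2, 1]
Peg 1: [3]
Peg 2: [4]

After move 5 (2->1):
Peg 0: [2, 1]
Peg 1: [3]
Peg 2: [4]

After move 6 (1->0):
Peg 0: [2, 1]
Peg 1: [3]
Peg 2: [4]

After move 7 (1->2):
Peg 0: [2, 1]
Peg 1: []
Peg 2: [4, 3]

After move 8 (0->2):
Peg 0: [2]
Peg 1: []
Peg 2: [4, 3, 1]

After move 9 (0->1):
Peg 0: []
Peg 1: [2]
Peg 2: [4, 3, 1]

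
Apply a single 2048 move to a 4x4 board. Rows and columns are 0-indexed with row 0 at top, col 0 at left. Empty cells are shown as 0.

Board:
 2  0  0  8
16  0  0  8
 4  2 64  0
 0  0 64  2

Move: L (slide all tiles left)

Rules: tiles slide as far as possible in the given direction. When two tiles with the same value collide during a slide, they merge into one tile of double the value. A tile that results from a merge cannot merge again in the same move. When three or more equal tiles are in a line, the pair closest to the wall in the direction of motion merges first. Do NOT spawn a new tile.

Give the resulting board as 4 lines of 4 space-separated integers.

Answer:  2  8  0  0
16  8  0  0
 4  2 64  0
64  2  0  0

Derivation:
Slide left:
row 0: [2, 0, 0, 8] -> [2, 8, 0, 0]
row 1: [16, 0, 0, 8] -> [16, 8, 0, 0]
row 2: [4, 2, 64, 0] -> [4, 2, 64, 0]
row 3: [0, 0, 64, 2] -> [64, 2, 0, 0]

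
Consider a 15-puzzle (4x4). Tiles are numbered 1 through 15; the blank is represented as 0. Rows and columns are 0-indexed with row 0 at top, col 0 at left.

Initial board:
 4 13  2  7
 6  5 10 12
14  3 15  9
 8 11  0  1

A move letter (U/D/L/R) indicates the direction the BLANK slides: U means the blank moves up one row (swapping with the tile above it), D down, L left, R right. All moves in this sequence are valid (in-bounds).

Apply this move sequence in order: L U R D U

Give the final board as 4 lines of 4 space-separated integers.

Answer:  4 13  2  7
 6  5 10 12
14 15  0  9
 8  3 11  1

Derivation:
After move 1 (L):
 4 13  2  7
 6  5 10 12
14  3 15  9
 8  0 11  1

After move 2 (U):
 4 13  2  7
 6  5 10 12
14  0 15  9
 8  3 11  1

After move 3 (R):
 4 13  2  7
 6  5 10 12
14 15  0  9
 8  3 11  1

After move 4 (D):
 4 13  2  7
 6  5 10 12
14 15 11  9
 8  3  0  1

After move 5 (U):
 4 13  2  7
 6  5 10 12
14 15  0  9
 8  3 11  1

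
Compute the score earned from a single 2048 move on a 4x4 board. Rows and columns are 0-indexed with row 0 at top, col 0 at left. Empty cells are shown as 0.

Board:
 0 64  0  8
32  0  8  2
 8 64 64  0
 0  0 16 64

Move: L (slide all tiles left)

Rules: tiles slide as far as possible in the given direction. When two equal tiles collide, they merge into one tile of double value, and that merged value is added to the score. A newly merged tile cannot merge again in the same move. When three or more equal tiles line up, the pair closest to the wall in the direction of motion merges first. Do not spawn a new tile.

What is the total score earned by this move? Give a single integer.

Slide left:
row 0: [0, 64, 0, 8] -> [64, 8, 0, 0]  score +0 (running 0)
row 1: [32, 0, 8, 2] -> [32, 8, 2, 0]  score +0 (running 0)
row 2: [8, 64, 64, 0] -> [8, 128, 0, 0]  score +128 (running 128)
row 3: [0, 0, 16, 64] -> [16, 64, 0, 0]  score +0 (running 128)
Board after move:
 64   8   0   0
 32   8   2   0
  8 128   0   0
 16  64   0   0

Answer: 128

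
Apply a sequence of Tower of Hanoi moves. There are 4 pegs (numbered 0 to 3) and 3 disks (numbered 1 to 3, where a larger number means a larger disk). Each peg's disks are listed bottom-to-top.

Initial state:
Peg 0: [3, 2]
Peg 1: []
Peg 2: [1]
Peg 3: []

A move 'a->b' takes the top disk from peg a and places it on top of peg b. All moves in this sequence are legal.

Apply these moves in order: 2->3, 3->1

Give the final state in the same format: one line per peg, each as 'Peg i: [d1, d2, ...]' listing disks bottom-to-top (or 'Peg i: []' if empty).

After move 1 (2->3):
Peg 0: [3, 2]
Peg 1: []
Peg 2: []
Peg 3: [1]

After move 2 (3->1):
Peg 0: [3, 2]
Peg 1: [1]
Peg 2: []
Peg 3: []

Answer: Peg 0: [3, 2]
Peg 1: [1]
Peg 2: []
Peg 3: []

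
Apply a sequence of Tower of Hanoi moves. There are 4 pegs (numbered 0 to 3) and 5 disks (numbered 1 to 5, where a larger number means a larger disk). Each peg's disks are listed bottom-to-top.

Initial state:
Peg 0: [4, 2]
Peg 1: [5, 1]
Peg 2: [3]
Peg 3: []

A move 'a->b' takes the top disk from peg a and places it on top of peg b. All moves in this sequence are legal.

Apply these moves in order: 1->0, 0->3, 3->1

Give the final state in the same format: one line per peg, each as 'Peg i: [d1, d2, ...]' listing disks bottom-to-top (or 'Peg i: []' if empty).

Answer: Peg 0: [4, 2]
Peg 1: [5, 1]
Peg 2: [3]
Peg 3: []

Derivation:
After move 1 (1->0):
Peg 0: [4, 2, 1]
Peg 1: [5]
Peg 2: [3]
Peg 3: []

After move 2 (0->3):
Peg 0: [4, 2]
Peg 1: [5]
Peg 2: [3]
Peg 3: [1]

After move 3 (3->1):
Peg 0: [4, 2]
Peg 1: [5, 1]
Peg 2: [3]
Peg 3: []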